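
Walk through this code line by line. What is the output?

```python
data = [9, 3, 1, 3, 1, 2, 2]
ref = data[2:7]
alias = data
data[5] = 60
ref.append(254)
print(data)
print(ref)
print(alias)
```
[9, 3, 1, 3, 1, 60, 2]
[1, 3, 1, 2, 2, 254]
[9, 3, 1, 3, 1, 60, 2]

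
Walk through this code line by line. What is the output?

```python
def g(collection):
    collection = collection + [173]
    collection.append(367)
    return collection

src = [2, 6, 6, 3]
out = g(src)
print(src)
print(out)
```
[2, 6, 6, 3]
[2, 6, 6, 3, 173, 367]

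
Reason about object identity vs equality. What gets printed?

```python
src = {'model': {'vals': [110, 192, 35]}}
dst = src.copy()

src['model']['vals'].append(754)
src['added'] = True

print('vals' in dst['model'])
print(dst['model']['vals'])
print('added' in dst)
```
True
[110, 192, 35, 754]
False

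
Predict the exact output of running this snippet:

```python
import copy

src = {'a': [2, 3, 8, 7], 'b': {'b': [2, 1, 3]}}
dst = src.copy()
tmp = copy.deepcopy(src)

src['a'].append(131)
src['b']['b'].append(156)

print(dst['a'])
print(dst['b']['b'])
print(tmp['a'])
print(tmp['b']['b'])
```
[2, 3, 8, 7, 131]
[2, 1, 3, 156]
[2, 3, 8, 7]
[2, 1, 3]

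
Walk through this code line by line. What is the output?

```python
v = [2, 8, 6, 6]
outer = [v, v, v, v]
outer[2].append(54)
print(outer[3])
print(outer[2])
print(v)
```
[2, 8, 6, 6, 54]
[2, 8, 6, 6, 54]
[2, 8, 6, 6, 54]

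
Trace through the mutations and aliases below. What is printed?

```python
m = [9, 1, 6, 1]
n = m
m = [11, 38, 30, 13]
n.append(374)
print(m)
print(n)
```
[11, 38, 30, 13]
[9, 1, 6, 1, 374]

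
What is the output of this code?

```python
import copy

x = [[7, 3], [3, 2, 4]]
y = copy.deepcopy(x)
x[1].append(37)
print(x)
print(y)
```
[[7, 3], [3, 2, 4, 37]]
[[7, 3], [3, 2, 4]]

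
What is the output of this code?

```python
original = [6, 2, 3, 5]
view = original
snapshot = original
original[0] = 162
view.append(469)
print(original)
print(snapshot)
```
[162, 2, 3, 5, 469]
[162, 2, 3, 5, 469]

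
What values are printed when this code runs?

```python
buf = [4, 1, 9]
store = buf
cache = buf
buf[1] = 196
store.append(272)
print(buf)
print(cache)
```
[4, 196, 9, 272]
[4, 196, 9, 272]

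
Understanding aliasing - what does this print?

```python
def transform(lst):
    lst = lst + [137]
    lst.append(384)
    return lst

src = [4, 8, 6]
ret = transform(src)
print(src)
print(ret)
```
[4, 8, 6]
[4, 8, 6, 137, 384]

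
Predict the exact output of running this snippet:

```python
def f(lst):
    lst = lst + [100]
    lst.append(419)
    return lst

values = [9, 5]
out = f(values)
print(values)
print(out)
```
[9, 5]
[9, 5, 100, 419]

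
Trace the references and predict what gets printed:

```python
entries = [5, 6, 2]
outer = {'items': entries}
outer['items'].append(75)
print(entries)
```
[5, 6, 2, 75]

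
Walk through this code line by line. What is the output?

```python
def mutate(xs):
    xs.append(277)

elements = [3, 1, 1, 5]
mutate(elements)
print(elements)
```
[3, 1, 1, 5, 277]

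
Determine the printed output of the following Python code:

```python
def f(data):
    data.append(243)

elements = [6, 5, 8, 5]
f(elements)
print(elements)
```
[6, 5, 8, 5, 243]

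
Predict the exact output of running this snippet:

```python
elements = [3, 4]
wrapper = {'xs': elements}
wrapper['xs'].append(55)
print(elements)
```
[3, 4, 55]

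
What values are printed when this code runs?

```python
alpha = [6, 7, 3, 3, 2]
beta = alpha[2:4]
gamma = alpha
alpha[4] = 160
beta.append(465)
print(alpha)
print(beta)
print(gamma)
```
[6, 7, 3, 3, 160]
[3, 3, 465]
[6, 7, 3, 3, 160]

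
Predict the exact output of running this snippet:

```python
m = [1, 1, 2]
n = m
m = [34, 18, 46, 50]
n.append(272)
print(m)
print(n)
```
[34, 18, 46, 50]
[1, 1, 2, 272]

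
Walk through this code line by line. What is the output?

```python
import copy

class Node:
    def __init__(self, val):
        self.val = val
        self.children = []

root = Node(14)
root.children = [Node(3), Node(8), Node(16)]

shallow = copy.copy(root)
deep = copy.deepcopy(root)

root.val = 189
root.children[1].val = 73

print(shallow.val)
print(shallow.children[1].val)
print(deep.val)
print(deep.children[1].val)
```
14
73
14
8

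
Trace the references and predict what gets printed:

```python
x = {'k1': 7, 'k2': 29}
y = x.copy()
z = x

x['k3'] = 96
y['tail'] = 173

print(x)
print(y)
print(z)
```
{'k1': 7, 'k2': 29, 'k3': 96}
{'k1': 7, 'k2': 29, 'tail': 173}
{'k1': 7, 'k2': 29, 'k3': 96}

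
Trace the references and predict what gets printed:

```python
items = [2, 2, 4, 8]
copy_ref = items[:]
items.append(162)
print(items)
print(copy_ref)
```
[2, 2, 4, 8, 162]
[2, 2, 4, 8]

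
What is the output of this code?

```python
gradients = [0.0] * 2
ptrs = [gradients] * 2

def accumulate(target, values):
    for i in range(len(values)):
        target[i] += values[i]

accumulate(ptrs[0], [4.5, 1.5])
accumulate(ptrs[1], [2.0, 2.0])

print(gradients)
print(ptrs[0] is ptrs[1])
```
[6.5, 3.5]
True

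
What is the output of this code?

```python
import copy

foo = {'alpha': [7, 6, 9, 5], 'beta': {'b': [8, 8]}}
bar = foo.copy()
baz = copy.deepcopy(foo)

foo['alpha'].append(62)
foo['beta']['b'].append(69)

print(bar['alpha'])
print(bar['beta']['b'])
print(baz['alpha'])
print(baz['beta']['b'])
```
[7, 6, 9, 5, 62]
[8, 8, 69]
[7, 6, 9, 5]
[8, 8]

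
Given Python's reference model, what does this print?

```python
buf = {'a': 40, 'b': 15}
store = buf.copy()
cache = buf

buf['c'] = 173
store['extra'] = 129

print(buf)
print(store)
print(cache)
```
{'a': 40, 'b': 15, 'c': 173}
{'a': 40, 'b': 15, 'extra': 129}
{'a': 40, 'b': 15, 'c': 173}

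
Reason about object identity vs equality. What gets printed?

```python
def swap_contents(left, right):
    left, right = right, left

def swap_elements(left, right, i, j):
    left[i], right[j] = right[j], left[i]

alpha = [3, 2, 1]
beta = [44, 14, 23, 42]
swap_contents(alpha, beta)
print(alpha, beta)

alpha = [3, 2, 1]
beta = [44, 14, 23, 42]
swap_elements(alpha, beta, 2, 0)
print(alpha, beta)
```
[3, 2, 1] [44, 14, 23, 42]
[3, 2, 44] [1, 14, 23, 42]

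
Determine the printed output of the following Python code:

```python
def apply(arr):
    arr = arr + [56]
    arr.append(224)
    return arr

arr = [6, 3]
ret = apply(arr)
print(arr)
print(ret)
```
[6, 3]
[6, 3, 56, 224]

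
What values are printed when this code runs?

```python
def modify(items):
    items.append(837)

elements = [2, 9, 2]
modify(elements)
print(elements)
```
[2, 9, 2, 837]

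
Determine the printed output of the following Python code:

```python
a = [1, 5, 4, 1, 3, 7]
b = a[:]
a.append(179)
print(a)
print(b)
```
[1, 5, 4, 1, 3, 7, 179]
[1, 5, 4, 1, 3, 7]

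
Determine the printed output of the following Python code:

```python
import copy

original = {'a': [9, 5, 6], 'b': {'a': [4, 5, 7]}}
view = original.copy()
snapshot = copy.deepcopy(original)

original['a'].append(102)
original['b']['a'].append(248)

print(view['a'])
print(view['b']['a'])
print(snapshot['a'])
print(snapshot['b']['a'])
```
[9, 5, 6, 102]
[4, 5, 7, 248]
[9, 5, 6]
[4, 5, 7]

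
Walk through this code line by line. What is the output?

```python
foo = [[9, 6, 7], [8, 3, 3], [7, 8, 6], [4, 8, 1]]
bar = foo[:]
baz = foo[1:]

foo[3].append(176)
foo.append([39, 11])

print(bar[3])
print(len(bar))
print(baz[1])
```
[4, 8, 1, 176]
4
[7, 8, 6]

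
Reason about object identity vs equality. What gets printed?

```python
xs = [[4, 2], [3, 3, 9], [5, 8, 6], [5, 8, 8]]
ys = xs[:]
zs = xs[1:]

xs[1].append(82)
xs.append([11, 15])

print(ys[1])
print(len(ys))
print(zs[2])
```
[3, 3, 9, 82]
4
[5, 8, 8]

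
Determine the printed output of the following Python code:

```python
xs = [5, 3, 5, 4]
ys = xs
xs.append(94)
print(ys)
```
[5, 3, 5, 4, 94]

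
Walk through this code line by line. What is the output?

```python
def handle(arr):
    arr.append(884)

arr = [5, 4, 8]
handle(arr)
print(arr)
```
[5, 4, 8, 884]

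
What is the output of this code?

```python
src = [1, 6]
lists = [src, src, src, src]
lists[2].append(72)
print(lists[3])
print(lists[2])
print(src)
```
[1, 6, 72]
[1, 6, 72]
[1, 6, 72]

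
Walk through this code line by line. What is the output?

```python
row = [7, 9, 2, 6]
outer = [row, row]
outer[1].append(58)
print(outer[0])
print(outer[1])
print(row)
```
[7, 9, 2, 6, 58]
[7, 9, 2, 6, 58]
[7, 9, 2, 6, 58]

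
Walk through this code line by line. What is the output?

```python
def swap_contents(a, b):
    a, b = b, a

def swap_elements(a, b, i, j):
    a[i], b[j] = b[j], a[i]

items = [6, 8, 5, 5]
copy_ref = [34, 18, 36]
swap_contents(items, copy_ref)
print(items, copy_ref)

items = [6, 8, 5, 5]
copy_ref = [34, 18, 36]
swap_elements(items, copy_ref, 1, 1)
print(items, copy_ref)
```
[6, 8, 5, 5] [34, 18, 36]
[6, 18, 5, 5] [34, 8, 36]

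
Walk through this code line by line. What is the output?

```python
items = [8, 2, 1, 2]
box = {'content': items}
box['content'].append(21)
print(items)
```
[8, 2, 1, 2, 21]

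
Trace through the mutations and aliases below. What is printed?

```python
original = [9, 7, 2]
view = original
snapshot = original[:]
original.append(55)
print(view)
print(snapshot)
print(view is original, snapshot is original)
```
[9, 7, 2, 55]
[9, 7, 2]
True False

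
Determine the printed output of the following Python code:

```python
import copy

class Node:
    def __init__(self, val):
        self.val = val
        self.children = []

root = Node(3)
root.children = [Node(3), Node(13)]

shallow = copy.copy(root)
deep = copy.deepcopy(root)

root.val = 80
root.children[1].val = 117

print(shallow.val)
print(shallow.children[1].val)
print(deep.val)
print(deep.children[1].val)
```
3
117
3
13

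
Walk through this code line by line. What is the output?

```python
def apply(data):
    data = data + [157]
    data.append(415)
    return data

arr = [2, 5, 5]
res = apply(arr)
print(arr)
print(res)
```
[2, 5, 5]
[2, 5, 5, 157, 415]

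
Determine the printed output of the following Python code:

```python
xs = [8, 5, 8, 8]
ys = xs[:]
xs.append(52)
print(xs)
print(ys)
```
[8, 5, 8, 8, 52]
[8, 5, 8, 8]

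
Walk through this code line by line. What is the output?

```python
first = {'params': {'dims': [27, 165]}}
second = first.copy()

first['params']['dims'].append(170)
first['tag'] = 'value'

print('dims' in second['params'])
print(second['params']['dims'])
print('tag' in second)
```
True
[27, 165, 170]
False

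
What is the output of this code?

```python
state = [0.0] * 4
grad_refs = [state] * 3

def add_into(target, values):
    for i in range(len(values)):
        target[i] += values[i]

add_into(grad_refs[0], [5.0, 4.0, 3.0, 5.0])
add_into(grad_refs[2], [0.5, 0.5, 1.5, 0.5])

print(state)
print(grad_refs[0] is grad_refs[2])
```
[5.5, 4.5, 4.5, 5.5]
True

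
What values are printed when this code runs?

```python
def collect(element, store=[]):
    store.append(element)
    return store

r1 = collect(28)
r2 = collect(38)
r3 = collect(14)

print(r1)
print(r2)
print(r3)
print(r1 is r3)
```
[28, 38, 14]
[28, 38, 14]
[28, 38, 14]
True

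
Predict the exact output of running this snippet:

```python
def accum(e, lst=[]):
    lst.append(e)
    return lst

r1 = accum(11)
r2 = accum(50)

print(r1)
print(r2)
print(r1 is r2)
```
[11, 50]
[11, 50]
True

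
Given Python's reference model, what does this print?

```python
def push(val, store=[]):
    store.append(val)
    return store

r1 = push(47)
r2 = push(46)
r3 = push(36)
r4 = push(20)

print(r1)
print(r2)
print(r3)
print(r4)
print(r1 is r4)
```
[47, 46, 36, 20]
[47, 46, 36, 20]
[47, 46, 36, 20]
[47, 46, 36, 20]
True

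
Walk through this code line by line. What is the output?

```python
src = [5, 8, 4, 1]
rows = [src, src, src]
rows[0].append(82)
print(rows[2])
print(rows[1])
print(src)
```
[5, 8, 4, 1, 82]
[5, 8, 4, 1, 82]
[5, 8, 4, 1, 82]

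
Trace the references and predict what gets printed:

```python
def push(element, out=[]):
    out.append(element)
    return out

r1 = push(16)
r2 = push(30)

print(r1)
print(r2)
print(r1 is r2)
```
[16, 30]
[16, 30]
True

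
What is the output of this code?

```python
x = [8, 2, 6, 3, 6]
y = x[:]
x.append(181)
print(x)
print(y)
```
[8, 2, 6, 3, 6, 181]
[8, 2, 6, 3, 6]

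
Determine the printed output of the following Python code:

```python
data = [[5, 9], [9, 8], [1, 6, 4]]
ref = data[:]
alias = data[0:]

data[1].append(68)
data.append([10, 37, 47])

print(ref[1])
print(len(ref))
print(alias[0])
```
[9, 8, 68]
3
[5, 9]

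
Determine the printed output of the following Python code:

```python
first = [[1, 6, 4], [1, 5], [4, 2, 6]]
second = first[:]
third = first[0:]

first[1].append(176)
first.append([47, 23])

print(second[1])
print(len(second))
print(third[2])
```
[1, 5, 176]
3
[4, 2, 6]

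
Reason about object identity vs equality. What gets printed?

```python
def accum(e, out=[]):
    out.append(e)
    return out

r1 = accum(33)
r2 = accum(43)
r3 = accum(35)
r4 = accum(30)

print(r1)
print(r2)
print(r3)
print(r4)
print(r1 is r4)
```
[33, 43, 35, 30]
[33, 43, 35, 30]
[33, 43, 35, 30]
[33, 43, 35, 30]
True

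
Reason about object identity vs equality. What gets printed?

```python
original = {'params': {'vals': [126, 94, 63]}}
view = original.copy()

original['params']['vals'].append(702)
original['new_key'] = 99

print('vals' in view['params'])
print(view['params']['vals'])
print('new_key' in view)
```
True
[126, 94, 63, 702]
False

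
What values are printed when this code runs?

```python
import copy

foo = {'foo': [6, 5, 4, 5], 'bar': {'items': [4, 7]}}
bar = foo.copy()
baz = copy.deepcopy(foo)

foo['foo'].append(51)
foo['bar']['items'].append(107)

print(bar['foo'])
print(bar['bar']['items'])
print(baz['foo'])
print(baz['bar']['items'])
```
[6, 5, 4, 5, 51]
[4, 7, 107]
[6, 5, 4, 5]
[4, 7]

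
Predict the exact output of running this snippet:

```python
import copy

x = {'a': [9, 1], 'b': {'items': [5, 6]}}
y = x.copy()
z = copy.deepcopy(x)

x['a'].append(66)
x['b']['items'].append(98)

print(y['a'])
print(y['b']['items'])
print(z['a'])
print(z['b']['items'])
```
[9, 1, 66]
[5, 6, 98]
[9, 1]
[5, 6]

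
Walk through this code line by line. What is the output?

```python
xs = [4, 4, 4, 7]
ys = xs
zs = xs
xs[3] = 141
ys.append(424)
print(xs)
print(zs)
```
[4, 4, 4, 141, 424]
[4, 4, 4, 141, 424]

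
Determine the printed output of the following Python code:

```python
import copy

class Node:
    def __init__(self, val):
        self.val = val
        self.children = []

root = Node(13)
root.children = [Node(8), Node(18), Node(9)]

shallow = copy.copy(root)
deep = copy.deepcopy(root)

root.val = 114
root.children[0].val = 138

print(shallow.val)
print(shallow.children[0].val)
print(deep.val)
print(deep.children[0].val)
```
13
138
13
8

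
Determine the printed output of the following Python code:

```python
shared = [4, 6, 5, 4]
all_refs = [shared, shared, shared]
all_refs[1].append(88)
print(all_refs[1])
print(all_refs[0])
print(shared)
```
[4, 6, 5, 4, 88]
[4, 6, 5, 4, 88]
[4, 6, 5, 4, 88]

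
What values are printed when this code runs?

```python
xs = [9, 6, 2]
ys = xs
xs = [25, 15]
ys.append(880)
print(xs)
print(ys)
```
[25, 15]
[9, 6, 2, 880]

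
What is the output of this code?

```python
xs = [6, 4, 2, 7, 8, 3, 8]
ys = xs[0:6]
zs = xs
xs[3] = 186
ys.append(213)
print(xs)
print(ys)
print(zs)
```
[6, 4, 2, 186, 8, 3, 8]
[6, 4, 2, 7, 8, 3, 213]
[6, 4, 2, 186, 8, 3, 8]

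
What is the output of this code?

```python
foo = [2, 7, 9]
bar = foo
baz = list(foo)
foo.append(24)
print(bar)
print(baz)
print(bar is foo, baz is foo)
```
[2, 7, 9, 24]
[2, 7, 9]
True False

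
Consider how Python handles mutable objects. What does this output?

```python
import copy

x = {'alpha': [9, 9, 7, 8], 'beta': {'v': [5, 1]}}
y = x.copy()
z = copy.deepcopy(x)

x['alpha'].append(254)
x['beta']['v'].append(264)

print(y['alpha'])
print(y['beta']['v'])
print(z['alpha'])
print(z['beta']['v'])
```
[9, 9, 7, 8, 254]
[5, 1, 264]
[9, 9, 7, 8]
[5, 1]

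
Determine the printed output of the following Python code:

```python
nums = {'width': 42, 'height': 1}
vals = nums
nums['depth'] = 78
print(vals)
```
{'width': 42, 'height': 1, 'depth': 78}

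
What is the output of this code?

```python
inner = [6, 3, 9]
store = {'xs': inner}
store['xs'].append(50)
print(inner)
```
[6, 3, 9, 50]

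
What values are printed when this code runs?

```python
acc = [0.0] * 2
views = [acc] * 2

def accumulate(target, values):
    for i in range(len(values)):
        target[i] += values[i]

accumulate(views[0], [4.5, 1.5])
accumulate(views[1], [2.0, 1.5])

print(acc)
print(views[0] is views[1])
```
[6.5, 3.0]
True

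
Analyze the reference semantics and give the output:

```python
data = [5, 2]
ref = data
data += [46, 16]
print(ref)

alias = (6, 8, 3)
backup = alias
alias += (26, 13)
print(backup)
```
[5, 2, 46, 16]
(6, 8, 3)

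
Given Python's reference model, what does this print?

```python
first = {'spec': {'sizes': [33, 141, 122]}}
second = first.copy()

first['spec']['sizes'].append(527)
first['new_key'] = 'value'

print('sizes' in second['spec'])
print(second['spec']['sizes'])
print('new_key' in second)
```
True
[33, 141, 122, 527]
False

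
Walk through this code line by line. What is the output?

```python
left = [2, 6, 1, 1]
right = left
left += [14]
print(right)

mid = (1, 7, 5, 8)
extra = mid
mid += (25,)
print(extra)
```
[2, 6, 1, 1, 14]
(1, 7, 5, 8)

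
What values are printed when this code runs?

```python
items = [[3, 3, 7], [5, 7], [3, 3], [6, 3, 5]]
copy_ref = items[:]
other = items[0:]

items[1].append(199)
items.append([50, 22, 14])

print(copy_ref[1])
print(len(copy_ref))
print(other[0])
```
[5, 7, 199]
4
[3, 3, 7]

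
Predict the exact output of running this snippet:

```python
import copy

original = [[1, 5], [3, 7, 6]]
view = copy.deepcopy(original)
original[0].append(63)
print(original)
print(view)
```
[[1, 5, 63], [3, 7, 6]]
[[1, 5], [3, 7, 6]]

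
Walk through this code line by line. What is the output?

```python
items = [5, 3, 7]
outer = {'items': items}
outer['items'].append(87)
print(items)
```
[5, 3, 7, 87]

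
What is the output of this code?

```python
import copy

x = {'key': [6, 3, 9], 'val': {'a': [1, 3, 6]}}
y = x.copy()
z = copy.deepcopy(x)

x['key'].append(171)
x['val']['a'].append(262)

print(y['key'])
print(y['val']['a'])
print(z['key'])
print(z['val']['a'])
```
[6, 3, 9, 171]
[1, 3, 6, 262]
[6, 3, 9]
[1, 3, 6]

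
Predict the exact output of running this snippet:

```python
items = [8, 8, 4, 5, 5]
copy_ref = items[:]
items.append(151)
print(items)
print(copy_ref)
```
[8, 8, 4, 5, 5, 151]
[8, 8, 4, 5, 5]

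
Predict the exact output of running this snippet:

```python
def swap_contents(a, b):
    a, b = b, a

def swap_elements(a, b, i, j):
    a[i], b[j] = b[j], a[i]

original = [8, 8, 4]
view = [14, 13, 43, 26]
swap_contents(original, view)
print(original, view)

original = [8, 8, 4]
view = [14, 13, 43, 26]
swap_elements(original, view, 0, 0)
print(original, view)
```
[8, 8, 4] [14, 13, 43, 26]
[14, 8, 4] [8, 13, 43, 26]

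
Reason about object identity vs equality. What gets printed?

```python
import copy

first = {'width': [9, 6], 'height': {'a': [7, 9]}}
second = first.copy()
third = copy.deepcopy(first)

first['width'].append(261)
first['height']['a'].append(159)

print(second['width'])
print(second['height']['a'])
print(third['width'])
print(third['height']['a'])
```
[9, 6, 261]
[7, 9, 159]
[9, 6]
[7, 9]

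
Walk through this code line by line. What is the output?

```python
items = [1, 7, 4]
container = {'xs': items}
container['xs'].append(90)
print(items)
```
[1, 7, 4, 90]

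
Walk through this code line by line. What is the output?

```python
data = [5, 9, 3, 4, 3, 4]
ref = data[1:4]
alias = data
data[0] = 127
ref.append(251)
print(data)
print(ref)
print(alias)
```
[127, 9, 3, 4, 3, 4]
[9, 3, 4, 251]
[127, 9, 3, 4, 3, 4]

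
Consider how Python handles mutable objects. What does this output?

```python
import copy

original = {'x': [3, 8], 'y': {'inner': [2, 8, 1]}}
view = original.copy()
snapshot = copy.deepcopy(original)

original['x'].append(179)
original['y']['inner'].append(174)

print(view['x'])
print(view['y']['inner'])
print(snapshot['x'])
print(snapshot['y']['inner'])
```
[3, 8, 179]
[2, 8, 1, 174]
[3, 8]
[2, 8, 1]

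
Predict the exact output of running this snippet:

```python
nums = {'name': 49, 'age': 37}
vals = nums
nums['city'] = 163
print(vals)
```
{'name': 49, 'age': 37, 'city': 163}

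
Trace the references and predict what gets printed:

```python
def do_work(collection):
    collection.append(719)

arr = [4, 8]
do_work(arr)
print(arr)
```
[4, 8, 719]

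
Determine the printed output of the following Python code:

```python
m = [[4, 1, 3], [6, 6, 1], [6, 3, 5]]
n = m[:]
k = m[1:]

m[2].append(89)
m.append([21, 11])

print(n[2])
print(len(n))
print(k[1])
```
[6, 3, 5, 89]
3
[6, 3, 5, 89]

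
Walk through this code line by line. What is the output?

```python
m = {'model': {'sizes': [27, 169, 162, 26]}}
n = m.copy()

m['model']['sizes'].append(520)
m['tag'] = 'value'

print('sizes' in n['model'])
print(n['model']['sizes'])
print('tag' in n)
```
True
[27, 169, 162, 26, 520]
False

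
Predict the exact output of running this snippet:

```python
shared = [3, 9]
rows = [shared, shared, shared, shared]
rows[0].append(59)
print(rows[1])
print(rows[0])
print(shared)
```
[3, 9, 59]
[3, 9, 59]
[3, 9, 59]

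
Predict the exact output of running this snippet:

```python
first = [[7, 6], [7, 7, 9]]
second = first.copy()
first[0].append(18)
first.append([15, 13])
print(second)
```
[[7, 6, 18], [7, 7, 9]]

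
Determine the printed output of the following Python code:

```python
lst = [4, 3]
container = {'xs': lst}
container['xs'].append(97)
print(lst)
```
[4, 3, 97]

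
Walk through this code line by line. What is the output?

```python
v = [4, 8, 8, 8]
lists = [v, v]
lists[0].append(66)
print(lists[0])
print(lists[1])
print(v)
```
[4, 8, 8, 8, 66]
[4, 8, 8, 8, 66]
[4, 8, 8, 8, 66]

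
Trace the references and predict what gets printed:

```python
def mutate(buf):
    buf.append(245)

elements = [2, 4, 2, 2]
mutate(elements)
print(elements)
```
[2, 4, 2, 2, 245]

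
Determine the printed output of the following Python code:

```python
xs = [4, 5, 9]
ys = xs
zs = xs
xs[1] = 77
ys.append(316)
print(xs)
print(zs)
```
[4, 77, 9, 316]
[4, 77, 9, 316]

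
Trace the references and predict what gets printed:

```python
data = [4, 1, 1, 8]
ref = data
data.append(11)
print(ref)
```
[4, 1, 1, 8, 11]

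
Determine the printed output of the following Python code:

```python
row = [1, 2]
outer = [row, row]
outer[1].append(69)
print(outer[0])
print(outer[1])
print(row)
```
[1, 2, 69]
[1, 2, 69]
[1, 2, 69]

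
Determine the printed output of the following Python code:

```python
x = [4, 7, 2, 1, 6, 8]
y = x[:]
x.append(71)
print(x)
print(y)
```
[4, 7, 2, 1, 6, 8, 71]
[4, 7, 2, 1, 6, 8]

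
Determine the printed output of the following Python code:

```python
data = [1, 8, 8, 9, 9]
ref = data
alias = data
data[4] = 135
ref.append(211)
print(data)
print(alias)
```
[1, 8, 8, 9, 135, 211]
[1, 8, 8, 9, 135, 211]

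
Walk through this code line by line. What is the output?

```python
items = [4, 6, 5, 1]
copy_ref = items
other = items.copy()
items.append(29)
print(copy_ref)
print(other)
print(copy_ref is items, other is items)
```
[4, 6, 5, 1, 29]
[4, 6, 5, 1]
True False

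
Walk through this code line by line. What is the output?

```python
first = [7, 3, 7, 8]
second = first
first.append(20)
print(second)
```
[7, 3, 7, 8, 20]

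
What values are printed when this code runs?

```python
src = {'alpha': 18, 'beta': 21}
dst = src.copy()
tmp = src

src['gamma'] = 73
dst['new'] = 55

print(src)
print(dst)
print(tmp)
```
{'alpha': 18, 'beta': 21, 'gamma': 73}
{'alpha': 18, 'beta': 21, 'new': 55}
{'alpha': 18, 'beta': 21, 'gamma': 73}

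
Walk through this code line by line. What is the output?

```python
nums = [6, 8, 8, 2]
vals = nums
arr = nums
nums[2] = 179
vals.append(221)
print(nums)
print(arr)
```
[6, 8, 179, 2, 221]
[6, 8, 179, 2, 221]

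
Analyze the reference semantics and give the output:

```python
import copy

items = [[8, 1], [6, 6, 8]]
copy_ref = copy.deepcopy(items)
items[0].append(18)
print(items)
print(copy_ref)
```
[[8, 1, 18], [6, 6, 8]]
[[8, 1], [6, 6, 8]]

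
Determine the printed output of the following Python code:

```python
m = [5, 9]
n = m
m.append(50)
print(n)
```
[5, 9, 50]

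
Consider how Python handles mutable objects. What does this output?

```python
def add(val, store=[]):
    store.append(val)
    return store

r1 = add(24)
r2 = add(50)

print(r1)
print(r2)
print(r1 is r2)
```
[24, 50]
[24, 50]
True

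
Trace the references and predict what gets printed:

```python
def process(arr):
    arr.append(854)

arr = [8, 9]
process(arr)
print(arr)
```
[8, 9, 854]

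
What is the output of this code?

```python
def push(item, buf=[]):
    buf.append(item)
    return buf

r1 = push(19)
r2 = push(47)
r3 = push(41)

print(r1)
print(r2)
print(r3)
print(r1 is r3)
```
[19, 47, 41]
[19, 47, 41]
[19, 47, 41]
True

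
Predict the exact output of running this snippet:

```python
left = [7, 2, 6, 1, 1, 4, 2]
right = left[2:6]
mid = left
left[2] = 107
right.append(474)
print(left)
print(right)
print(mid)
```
[7, 2, 107, 1, 1, 4, 2]
[6, 1, 1, 4, 474]
[7, 2, 107, 1, 1, 4, 2]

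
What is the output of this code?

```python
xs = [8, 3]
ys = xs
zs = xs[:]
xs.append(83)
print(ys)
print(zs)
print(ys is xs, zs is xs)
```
[8, 3, 83]
[8, 3]
True False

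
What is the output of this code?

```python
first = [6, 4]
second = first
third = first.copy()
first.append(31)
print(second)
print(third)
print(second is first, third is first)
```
[6, 4, 31]
[6, 4]
True False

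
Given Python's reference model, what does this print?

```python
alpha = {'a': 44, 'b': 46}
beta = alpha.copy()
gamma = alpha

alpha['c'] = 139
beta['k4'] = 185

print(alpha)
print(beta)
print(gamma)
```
{'a': 44, 'b': 46, 'c': 139}
{'a': 44, 'b': 46, 'k4': 185}
{'a': 44, 'b': 46, 'c': 139}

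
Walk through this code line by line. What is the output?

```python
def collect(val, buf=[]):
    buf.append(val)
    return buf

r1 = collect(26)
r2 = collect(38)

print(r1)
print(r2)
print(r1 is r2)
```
[26, 38]
[26, 38]
True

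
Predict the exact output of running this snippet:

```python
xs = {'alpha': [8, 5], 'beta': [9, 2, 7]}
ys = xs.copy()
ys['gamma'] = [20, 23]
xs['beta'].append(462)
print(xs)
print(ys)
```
{'alpha': [8, 5], 'beta': [9, 2, 7, 462]}
{'alpha': [8, 5], 'beta': [9, 2, 7, 462], 'gamma': [20, 23]}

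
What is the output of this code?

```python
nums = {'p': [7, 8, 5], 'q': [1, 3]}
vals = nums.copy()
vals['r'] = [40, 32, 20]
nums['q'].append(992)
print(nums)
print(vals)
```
{'p': [7, 8, 5], 'q': [1, 3, 992]}
{'p': [7, 8, 5], 'q': [1, 3, 992], 'r': [40, 32, 20]}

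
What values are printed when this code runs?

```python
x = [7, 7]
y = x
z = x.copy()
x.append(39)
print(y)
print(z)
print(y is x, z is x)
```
[7, 7, 39]
[7, 7]
True False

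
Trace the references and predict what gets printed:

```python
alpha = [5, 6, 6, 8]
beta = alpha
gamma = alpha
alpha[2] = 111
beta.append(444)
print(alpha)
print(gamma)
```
[5, 6, 111, 8, 444]
[5, 6, 111, 8, 444]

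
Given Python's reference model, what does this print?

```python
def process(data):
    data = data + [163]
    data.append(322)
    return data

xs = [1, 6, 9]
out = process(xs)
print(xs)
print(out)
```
[1, 6, 9]
[1, 6, 9, 163, 322]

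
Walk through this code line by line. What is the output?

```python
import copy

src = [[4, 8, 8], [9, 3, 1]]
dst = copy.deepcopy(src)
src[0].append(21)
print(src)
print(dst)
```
[[4, 8, 8, 21], [9, 3, 1]]
[[4, 8, 8], [9, 3, 1]]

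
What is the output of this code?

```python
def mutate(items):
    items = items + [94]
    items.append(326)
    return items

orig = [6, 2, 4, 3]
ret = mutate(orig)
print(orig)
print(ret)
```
[6, 2, 4, 3]
[6, 2, 4, 3, 94, 326]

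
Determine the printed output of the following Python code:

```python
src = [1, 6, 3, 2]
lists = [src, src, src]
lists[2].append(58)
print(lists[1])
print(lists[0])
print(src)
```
[1, 6, 3, 2, 58]
[1, 6, 3, 2, 58]
[1, 6, 3, 2, 58]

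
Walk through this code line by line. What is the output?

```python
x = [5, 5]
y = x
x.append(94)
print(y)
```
[5, 5, 94]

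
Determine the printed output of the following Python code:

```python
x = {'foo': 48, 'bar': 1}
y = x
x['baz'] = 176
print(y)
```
{'foo': 48, 'bar': 1, 'baz': 176}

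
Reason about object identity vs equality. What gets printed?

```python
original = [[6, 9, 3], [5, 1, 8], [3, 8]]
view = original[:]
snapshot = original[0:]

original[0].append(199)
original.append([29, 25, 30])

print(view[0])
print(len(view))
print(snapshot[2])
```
[6, 9, 3, 199]
3
[3, 8]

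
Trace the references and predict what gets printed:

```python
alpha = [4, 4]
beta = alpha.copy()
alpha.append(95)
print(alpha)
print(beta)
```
[4, 4, 95]
[4, 4]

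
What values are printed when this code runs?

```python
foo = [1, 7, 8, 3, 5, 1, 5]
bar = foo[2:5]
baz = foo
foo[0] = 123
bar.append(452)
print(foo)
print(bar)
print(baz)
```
[123, 7, 8, 3, 5, 1, 5]
[8, 3, 5, 452]
[123, 7, 8, 3, 5, 1, 5]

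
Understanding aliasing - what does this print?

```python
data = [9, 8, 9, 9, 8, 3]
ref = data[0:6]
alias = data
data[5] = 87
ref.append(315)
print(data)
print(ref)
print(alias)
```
[9, 8, 9, 9, 8, 87]
[9, 8, 9, 9, 8, 3, 315]
[9, 8, 9, 9, 8, 87]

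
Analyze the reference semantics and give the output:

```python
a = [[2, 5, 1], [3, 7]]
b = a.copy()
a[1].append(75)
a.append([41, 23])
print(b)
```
[[2, 5, 1], [3, 7, 75]]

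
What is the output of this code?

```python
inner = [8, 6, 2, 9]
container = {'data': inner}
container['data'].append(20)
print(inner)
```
[8, 6, 2, 9, 20]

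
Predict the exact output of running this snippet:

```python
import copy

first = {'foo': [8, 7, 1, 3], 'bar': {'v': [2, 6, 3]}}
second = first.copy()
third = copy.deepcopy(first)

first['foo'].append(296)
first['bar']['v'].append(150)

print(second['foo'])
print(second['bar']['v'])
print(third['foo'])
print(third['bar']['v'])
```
[8, 7, 1, 3, 296]
[2, 6, 3, 150]
[8, 7, 1, 3]
[2, 6, 3]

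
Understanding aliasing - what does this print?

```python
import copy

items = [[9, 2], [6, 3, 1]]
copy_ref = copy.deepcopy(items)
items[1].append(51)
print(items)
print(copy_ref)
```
[[9, 2], [6, 3, 1, 51]]
[[9, 2], [6, 3, 1]]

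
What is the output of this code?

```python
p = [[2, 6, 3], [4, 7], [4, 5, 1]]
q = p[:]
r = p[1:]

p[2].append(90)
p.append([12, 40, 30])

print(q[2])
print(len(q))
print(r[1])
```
[4, 5, 1, 90]
3
[4, 5, 1, 90]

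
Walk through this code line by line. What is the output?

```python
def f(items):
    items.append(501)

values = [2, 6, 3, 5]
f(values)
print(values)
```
[2, 6, 3, 5, 501]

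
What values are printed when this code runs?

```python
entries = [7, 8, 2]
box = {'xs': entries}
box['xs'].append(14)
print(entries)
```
[7, 8, 2, 14]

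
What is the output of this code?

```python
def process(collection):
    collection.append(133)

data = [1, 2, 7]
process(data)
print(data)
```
[1, 2, 7, 133]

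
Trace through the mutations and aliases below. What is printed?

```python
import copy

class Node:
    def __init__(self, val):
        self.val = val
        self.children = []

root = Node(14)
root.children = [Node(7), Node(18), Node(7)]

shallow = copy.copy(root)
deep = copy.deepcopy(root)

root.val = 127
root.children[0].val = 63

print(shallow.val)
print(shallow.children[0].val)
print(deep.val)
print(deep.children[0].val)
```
14
63
14
7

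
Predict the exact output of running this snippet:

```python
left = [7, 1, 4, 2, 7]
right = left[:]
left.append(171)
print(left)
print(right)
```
[7, 1, 4, 2, 7, 171]
[7, 1, 4, 2, 7]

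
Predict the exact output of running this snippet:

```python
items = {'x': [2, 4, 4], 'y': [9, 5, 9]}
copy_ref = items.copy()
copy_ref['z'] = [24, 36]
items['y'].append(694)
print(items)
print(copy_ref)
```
{'x': [2, 4, 4], 'y': [9, 5, 9, 694]}
{'x': [2, 4, 4], 'y': [9, 5, 9, 694], 'z': [24, 36]}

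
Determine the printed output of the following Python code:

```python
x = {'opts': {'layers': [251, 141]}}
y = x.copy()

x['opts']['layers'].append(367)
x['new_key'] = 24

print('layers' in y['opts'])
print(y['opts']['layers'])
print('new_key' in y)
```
True
[251, 141, 367]
False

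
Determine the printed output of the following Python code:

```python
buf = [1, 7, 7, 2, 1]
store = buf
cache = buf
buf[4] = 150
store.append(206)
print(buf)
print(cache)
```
[1, 7, 7, 2, 150, 206]
[1, 7, 7, 2, 150, 206]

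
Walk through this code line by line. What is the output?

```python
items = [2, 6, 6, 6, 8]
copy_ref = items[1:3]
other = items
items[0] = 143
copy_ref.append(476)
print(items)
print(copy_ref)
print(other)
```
[143, 6, 6, 6, 8]
[6, 6, 476]
[143, 6, 6, 6, 8]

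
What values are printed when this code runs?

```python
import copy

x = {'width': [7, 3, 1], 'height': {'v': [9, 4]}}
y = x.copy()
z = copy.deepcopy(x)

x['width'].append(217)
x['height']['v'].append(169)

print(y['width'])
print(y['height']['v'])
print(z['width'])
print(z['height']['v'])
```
[7, 3, 1, 217]
[9, 4, 169]
[7, 3, 1]
[9, 4]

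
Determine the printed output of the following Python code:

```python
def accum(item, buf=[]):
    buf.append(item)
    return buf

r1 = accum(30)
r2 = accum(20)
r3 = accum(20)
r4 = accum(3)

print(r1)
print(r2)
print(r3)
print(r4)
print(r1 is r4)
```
[30, 20, 20, 3]
[30, 20, 20, 3]
[30, 20, 20, 3]
[30, 20, 20, 3]
True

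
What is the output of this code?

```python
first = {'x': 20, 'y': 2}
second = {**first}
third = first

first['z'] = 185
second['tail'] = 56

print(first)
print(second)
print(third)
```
{'x': 20, 'y': 2, 'z': 185}
{'x': 20, 'y': 2, 'tail': 56}
{'x': 20, 'y': 2, 'z': 185}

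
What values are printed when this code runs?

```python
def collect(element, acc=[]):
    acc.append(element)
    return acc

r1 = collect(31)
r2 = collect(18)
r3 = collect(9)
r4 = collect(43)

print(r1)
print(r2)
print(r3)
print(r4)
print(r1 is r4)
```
[31, 18, 9, 43]
[31, 18, 9, 43]
[31, 18, 9, 43]
[31, 18, 9, 43]
True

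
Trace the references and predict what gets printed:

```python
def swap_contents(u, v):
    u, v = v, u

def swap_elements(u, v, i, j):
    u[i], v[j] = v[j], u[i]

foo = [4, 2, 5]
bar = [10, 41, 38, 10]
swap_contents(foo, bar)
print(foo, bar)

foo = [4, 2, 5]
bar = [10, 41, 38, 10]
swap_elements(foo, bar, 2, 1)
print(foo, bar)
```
[4, 2, 5] [10, 41, 38, 10]
[4, 2, 41] [10, 5, 38, 10]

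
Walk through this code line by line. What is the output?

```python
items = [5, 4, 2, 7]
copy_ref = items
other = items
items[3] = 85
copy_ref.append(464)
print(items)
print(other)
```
[5, 4, 2, 85, 464]
[5, 4, 2, 85, 464]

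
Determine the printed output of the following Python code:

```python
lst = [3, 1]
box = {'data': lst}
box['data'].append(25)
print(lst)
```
[3, 1, 25]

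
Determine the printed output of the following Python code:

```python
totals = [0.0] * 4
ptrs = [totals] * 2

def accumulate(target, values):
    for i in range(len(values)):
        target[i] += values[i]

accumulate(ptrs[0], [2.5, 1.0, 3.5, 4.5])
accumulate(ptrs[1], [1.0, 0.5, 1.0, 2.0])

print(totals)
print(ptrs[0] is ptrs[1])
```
[3.5, 1.5, 4.5, 6.5]
True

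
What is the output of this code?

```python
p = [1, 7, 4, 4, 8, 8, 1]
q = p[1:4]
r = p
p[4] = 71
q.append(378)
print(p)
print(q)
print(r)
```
[1, 7, 4, 4, 71, 8, 1]
[7, 4, 4, 378]
[1, 7, 4, 4, 71, 8, 1]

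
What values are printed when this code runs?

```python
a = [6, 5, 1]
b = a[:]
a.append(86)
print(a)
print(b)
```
[6, 5, 1, 86]
[6, 5, 1]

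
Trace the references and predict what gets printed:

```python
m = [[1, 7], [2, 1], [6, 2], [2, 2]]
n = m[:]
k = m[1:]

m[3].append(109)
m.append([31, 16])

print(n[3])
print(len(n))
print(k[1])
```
[2, 2, 109]
4
[6, 2]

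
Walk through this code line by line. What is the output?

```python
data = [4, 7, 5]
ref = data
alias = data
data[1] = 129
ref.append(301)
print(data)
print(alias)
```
[4, 129, 5, 301]
[4, 129, 5, 301]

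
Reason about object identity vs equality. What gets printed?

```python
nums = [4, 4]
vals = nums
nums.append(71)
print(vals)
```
[4, 4, 71]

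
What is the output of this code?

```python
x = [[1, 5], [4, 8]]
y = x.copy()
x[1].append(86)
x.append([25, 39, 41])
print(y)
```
[[1, 5], [4, 8, 86]]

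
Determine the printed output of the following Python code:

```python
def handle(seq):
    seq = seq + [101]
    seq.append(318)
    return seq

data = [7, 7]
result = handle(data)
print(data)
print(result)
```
[7, 7]
[7, 7, 101, 318]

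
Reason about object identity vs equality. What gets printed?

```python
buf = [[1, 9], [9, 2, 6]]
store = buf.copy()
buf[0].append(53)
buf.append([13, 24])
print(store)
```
[[1, 9, 53], [9, 2, 6]]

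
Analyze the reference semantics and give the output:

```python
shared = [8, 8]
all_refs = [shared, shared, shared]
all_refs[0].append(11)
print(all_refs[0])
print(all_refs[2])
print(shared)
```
[8, 8, 11]
[8, 8, 11]
[8, 8, 11]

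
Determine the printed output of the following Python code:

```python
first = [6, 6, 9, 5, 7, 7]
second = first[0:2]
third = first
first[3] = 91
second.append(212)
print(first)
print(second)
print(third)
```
[6, 6, 9, 91, 7, 7]
[6, 6, 212]
[6, 6, 9, 91, 7, 7]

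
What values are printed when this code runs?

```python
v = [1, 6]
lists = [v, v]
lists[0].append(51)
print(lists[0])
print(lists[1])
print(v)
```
[1, 6, 51]
[1, 6, 51]
[1, 6, 51]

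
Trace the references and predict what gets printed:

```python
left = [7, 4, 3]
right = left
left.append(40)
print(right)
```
[7, 4, 3, 40]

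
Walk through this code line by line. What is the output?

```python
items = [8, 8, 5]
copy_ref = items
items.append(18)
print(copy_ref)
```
[8, 8, 5, 18]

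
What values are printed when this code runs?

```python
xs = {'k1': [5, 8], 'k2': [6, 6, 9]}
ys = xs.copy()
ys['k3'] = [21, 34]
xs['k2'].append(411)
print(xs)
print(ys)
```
{'k1': [5, 8], 'k2': [6, 6, 9, 411]}
{'k1': [5, 8], 'k2': [6, 6, 9, 411], 'k3': [21, 34]}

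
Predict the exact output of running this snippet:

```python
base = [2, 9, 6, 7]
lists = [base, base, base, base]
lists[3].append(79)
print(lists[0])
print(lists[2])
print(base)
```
[2, 9, 6, 7, 79]
[2, 9, 6, 7, 79]
[2, 9, 6, 7, 79]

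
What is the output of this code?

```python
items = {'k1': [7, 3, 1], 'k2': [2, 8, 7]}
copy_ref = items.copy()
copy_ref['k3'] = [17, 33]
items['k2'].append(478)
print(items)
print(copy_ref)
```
{'k1': [7, 3, 1], 'k2': [2, 8, 7, 478]}
{'k1': [7, 3, 1], 'k2': [2, 8, 7, 478], 'k3': [17, 33]}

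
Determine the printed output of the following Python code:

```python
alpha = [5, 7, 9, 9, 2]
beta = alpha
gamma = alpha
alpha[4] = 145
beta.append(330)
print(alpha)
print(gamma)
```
[5, 7, 9, 9, 145, 330]
[5, 7, 9, 9, 145, 330]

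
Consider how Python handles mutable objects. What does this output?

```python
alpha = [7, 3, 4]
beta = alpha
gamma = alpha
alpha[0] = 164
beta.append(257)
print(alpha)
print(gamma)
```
[164, 3, 4, 257]
[164, 3, 4, 257]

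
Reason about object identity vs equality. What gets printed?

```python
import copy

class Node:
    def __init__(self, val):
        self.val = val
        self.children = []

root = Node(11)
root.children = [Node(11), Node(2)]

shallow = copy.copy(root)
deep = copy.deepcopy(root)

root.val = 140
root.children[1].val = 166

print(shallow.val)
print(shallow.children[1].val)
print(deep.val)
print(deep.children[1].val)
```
11
166
11
2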